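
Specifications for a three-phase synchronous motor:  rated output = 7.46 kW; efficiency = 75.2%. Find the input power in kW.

9.92 kW

P_out = 7460 W
P_in = P_out/η = 7460/0.752 = 9920 W = 9.92 kW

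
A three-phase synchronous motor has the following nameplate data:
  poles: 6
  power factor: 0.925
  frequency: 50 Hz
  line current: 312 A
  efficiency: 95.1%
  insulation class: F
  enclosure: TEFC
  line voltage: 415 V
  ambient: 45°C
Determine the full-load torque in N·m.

P_in = √3·V·I·cosφ = 1.732 × 415 × 312 × 0.925 = 207440 W
P_out = η·P_in = 0.951 × 207440 = 197275 W
n = n_s = 120×50/6 = 1000 rpm (synchronous)
ω = 2π×1000/60 = 104.7 rad/s
τ = P_out/ω = 197275/104.7 = 1880 N·m

1880 N·m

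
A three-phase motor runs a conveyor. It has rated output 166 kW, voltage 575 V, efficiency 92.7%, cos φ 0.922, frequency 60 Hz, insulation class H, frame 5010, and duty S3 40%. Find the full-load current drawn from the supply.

P_out = 166 kW = 166000 W
P_in = P_out / η = 166000 / 0.927 = 179072 W
I_L = P_in / (√3·V_L·cosφ) = 179072 / (1.732 × 575 × 0.922) = 195 A

195 A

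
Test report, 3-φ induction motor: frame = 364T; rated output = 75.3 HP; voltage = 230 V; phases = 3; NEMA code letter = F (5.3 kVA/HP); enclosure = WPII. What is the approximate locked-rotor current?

S_LR = 5.3 × 75.3 = 399.09 kVA
I_LR = S_LR/(√3·V_L) = 399090/(1.732×230) = 1000 A

1000 A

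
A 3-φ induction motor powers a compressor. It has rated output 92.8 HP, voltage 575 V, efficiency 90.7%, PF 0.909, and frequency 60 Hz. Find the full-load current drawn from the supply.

84.3 A

P_out = 92.8 × 746 = 69229 W
P_in = P_out / η = 69229 / 0.907 = 76327 W
I_L = P_in / (√3·V_L·cosφ) = 76327 / (1.732 × 575 × 0.909) = 84.3 A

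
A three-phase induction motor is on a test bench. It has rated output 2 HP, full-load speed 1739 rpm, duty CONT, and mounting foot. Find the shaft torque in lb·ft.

P_out = 2 × 746 = 1492 W
ω = 2π × 1739/60 = 182.1 rad/s
τ = P_out/ω = 1492/182.1 = 8.193 N·m
In lb·ft: 8.193/1.356 = 6.04 lb·ft

6.04 lb·ft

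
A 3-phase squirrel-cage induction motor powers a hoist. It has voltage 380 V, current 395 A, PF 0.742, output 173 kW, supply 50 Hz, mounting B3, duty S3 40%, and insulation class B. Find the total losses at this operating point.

19.9 kW

P_in = √3·V·I·cosφ = 1.732×380×395×0.742 = 192900 W
P_out = 173000 W
Losses = P_in − P_out = 192900 − 173000 = 19900 W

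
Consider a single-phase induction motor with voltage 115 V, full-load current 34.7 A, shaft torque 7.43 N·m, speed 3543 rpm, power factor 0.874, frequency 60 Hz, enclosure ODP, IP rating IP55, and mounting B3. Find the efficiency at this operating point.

ω = 2π × 3543/60 = 371 rad/s; P_out = τω = 7.43 × 371 = 2757 W
P_in = V·I·cosφ = 115 × 34.7 × 0.874 = 3488 W
η = P_out / P_in = 2757 / 3488 = 0.790 = 79.0%

79.0 %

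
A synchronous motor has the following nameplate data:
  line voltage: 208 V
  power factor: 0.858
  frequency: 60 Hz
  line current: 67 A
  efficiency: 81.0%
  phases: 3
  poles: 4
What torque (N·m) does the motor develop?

P_in = √3·V·I·cosφ = 1.732 × 208 × 67 × 0.858 = 20710 W
P_out = η·P_in = 0.81 × 20710 = 16775 W
n = n_s = 120×60/4 = 1800 rpm (synchronous)
ω = 2π×1800/60 = 188.5 rad/s
τ = P_out/ω = 16775/188.5 = 89 N·m

89 N·m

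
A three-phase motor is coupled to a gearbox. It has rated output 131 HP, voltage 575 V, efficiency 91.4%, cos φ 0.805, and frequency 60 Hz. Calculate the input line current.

P_out = 131 × 746 = 97726 W
P_in = P_out / η = 97726 / 0.914 = 106921 W
I_L = P_in / (√3·V_L·cosφ) = 106921 / (1.732 × 575 × 0.805) = 133 A

133 A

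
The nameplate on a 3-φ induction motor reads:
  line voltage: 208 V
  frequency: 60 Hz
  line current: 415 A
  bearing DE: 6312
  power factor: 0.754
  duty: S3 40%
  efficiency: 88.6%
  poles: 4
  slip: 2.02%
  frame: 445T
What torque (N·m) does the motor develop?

P_in = √3·V·I·cosφ = 1.732 × 208 × 415 × 0.754 = 112728 W
P_out = η·P_in = 0.886 × 112728 = 99877 W
n_s = 120×60/4 = 1800 rpm; n = 1800×(1−0.0202) = 1764 rpm
ω = 2π×1764/60 = 184.7 rad/s
τ = P_out/ω = 99877/184.7 = 541 N·m

541 N·m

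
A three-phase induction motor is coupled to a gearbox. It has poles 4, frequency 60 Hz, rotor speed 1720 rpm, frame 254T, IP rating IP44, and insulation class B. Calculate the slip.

n_s = 120f/p = 120×60/4 = 1800 rpm
s = (n_s − n)/n_s = (1800 − 1720)/1800 = 0.0444

4.44 %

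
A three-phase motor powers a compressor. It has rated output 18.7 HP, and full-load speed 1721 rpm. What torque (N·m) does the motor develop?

P_out = 18.7 × 746 = 13950 W
ω = 2π × 1721/60 = 180.2 rad/s
τ = P_out/ω = 13950/180.2 = 77.4 N·m

77.4 N·m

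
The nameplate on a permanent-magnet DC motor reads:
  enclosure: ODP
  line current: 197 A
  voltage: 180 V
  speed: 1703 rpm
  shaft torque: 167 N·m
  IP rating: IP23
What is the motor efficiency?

ω = 2π × 1703/60 = 178.3 rad/s; P_out = τω = 167 × 178.3 = 29776 W
P_in = V·I = 180 × 197 = 35460 W
η = P_out / P_in = 29776 / 35460 = 0.840 = 84.0%

84.0 %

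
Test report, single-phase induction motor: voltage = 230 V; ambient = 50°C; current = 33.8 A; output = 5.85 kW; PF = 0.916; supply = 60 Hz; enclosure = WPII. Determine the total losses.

1270 W

P_in = V·I·cosφ = 230×33.8×0.916 = 7121 W
P_out = 5850 W
Losses = P_in − P_out = 7121 − 5850 = 1271 W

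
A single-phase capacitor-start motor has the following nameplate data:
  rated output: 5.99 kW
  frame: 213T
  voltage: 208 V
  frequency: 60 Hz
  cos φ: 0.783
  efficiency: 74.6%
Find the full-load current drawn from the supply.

P_out = 5.99 kW = 5990 W
P_in = P_out / η = 5990 / 0.746 = 8029 W
I = P_in / (V·cosφ) = 8029 / (208 × 0.783) = 49.3 A

49.3 A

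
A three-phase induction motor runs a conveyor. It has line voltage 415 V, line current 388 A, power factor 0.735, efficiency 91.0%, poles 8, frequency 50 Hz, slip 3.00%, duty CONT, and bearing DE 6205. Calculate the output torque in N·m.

P_in = √3·V·I·cosφ = 1.732 × 415 × 388 × 0.735 = 204982 W
P_out = η·P_in = 0.91 × 204982 = 186534 W
n_s = 120×50/8 = 750 rpm; n = 750×(1−0.03) = 728 rpm
ω = 2π×728/60 = 76.24 rad/s
τ = P_out/ω = 186534/76.24 = 2450 N·m

2450 N·m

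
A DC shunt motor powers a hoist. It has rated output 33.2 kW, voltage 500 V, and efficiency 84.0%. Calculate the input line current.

79 A

P_out = 33.2 kW = 33200 W
P_in = P_out / η = 33200 / 0.840 = 39524 W
I = P_in / V = 39524 / 500 = 79 A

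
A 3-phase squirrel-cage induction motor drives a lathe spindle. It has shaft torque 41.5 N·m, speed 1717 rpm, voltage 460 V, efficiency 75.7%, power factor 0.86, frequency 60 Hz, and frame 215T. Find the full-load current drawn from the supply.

14.4 A

ω = 2π×1717/60 = 179.8 rad/s; P_out = τω = 41.5 × 179.8 = 7462 W
P_in = P_out / η = 7462 / 0.757 = 9857 W
I_L = P_in / (√3·V_L·cosφ) = 9857 / (1.732 × 460 × 0.86) = 14.4 A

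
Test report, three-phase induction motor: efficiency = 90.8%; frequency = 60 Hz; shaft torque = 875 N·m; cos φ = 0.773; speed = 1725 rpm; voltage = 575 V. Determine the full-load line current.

226 A

ω = 2π×1725/60 = 180.6 rad/s; P_out = τω = 875 × 180.6 = 158025 W
P_in = P_out / η = 158025 / 0.908 = 174036 W
I_L = P_in / (√3·V_L·cosφ) = 174036 / (1.732 × 575 × 0.773) = 226 A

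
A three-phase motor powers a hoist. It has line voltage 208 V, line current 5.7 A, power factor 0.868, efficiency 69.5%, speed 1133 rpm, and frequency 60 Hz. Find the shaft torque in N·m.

10.4 N·m

P_in = √3·V·I·cosφ = 1.732 × 208 × 5.7 × 0.868 = 1782 W
P_out = η·P_in = 0.695 × 1782 = 1238 W
n = 1133 rpm
ω = 2π×1133/60 = 118.6 rad/s
τ = P_out/ω = 1238/118.6 = 10.4 N·m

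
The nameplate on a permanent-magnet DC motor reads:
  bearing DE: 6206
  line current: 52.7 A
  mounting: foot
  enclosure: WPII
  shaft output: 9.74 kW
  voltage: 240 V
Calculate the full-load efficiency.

P_out = 9.74 kW = 9740 W
P_in = V·I = 240 × 52.7 = 12648 W
η = P_out / P_in = 9740 / 12648 = 0.770 = 77.0%

77.0 %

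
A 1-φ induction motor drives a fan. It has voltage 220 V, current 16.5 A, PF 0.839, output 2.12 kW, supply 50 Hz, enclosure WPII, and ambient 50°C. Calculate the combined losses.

926 W

P_in = V·I·cosφ = 220×16.5×0.839 = 3046 W
P_out = 2120 W
Losses = P_in − P_out = 3046 − 2120 = 926 W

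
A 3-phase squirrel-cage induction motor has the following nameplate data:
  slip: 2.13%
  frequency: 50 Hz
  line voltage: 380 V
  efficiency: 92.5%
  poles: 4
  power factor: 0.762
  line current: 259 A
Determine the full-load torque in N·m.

P_in = √3·V·I·cosφ = 1.732 × 380 × 259 × 0.762 = 129893 W
P_out = η·P_in = 0.925 × 129893 = 120151 W
n_s = 120×50/4 = 1500 rpm; n = 1500×(1−0.0213) = 1468 rpm
ω = 2π×1468/60 = 153.7 rad/s
τ = P_out/ω = 120151/153.7 = 782 N·m

782 N·m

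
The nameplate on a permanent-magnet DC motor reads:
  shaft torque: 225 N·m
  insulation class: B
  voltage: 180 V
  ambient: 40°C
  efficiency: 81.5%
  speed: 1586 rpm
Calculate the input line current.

255 A

ω = 2π×1586/60 = 166.1 rad/s; P_out = τω = 225 × 166.1 = 37373 W
P_in = P_out / η = 37373 / 0.815 = 45856 W
I = P_in / V = 45856 / 180 = 255 A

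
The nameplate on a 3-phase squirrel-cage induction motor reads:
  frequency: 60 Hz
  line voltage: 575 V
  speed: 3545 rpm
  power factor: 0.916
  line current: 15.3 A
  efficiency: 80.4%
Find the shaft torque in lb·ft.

P_in = √3·V·I·cosφ = 1.732 × 575 × 15.3 × 0.916 = 13957 W
P_out = η·P_in = 0.804 × 13957 = 11221 W
n = 3545 rpm
ω = 2π×3545/60 = 371.2 rad/s
τ = P_out/ω = 11221/371.2 = 30.23 N·m
In lb·ft: 30.23/1.356 = 22.3 lb·ft

22.3 lb·ft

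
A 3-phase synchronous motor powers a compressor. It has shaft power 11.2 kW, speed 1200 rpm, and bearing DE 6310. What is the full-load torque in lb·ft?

ω = 2π × 1200/60 = 125.7 rad/s
τ = P/ω = 11200/125.7 = 89.1 N·m
In lb·ft: 89.1/1.356 = 65.7 lb·ft

65.7 lb·ft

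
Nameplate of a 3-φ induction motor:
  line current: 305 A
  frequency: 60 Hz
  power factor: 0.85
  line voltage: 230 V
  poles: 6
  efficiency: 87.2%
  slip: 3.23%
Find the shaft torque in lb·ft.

P_in = √3·V·I·cosφ = 1.732 × 230 × 305 × 0.85 = 103275 W
P_out = η·P_in = 0.872 × 103275 = 90056 W
n_s = 120×60/6 = 1200 rpm; n = 1200×(1−0.0323) = 1161 rpm
ω = 2π×1161/60 = 121.6 rad/s
τ = P_out/ω = 90056/121.6 = 740.6 N·m
In lb·ft: 740.6/1.356 = 546 lb·ft

546 lb·ft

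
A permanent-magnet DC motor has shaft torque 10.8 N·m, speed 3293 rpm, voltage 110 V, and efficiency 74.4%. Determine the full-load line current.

45.5 A

ω = 2π×3293/60 = 344.8 rad/s; P_out = τω = 10.8 × 344.8 = 3724 W
P_in = P_out / η = 3724 / 0.744 = 5005 W
I = P_in / V = 5005 / 110 = 45.5 A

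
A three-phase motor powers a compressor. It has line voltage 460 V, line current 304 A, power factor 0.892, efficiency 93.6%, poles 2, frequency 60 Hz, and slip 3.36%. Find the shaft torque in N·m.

P_in = √3·V·I·cosφ = 1.732 × 460 × 304 × 0.892 = 216045 W
P_out = η·P_in = 0.936 × 216045 = 202218 W
n_s = 120×60/2 = 3600 rpm; n = 3600×(1−0.0336) = 3479 rpm
ω = 2π×3479/60 = 364.3 rad/s
τ = P_out/ω = 202218/364.3 = 555 N·m

555 N·m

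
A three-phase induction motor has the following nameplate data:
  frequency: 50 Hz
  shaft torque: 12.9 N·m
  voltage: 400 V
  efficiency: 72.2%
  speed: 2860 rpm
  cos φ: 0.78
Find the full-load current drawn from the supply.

ω = 2π×2860/60 = 299.5 rad/s; P_out = τω = 12.9 × 299.5 = 3864 W
P_in = P_out / η = 3864 / 0.722 = 5352 W
I_L = P_in / (√3·V_L·cosφ) = 5352 / (1.732 × 400 × 0.78) = 9.9 A

9.9 A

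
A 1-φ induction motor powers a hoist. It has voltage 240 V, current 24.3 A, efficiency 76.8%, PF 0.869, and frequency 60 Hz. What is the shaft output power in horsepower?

P_in = V·I·cosφ = 240 × 24.3 × 0.869 = 5068 W
P_out = η·P_in = 0.768 × 5068 = 3892 W
= 3892/746 = 5.22 HP

5.22 HP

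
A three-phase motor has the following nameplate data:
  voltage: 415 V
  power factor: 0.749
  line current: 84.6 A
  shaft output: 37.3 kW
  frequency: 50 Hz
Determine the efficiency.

81.9 %

P_out = 37.3 kW = 37300 W
P_in = √3·V_L·I_L·cosφ = 1.732 × 415 × 84.6 × 0.749 = 45546 W
η = P_out / P_in = 37300 / 45546 = 0.819 = 81.9%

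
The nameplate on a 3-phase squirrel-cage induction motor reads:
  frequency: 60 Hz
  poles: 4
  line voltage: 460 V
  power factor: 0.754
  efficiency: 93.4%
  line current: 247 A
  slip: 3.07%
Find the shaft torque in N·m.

P_in = √3·V·I·cosφ = 1.732 × 460 × 247 × 0.754 = 148380 W
P_out = η·P_in = 0.934 × 148380 = 138587 W
n_s = 120×60/4 = 1800 rpm; n = 1800×(1−0.0307) = 1745 rpm
ω = 2π×1745/60 = 182.7 rad/s
τ = P_out/ω = 138587/182.7 = 759 N·m

759 N·m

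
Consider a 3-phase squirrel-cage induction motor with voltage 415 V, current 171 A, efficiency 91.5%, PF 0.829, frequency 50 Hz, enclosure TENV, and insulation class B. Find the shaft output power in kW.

P_in = √3·V·I·cosφ = 1.732 × 415 × 171 × 0.829 = 101894 W
P_out = η·P_in = 0.915 × 101894 = 93233 W

93.2 kW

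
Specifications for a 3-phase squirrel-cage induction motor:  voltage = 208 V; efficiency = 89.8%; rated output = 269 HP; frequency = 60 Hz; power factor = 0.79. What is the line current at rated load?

785 A

P_out = 269 × 746 = 200674 W
P_in = P_out / η = 200674 / 0.898 = 223468 W
I_L = P_in / (√3·V_L·cosφ) = 223468 / (1.732 × 208 × 0.79) = 785 A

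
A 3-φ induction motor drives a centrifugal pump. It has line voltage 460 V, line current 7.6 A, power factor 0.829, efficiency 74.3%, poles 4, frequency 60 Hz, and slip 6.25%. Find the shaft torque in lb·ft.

P_in = √3·V·I·cosφ = 1.732 × 460 × 7.6 × 0.829 = 5020 W
P_out = η·P_in = 0.743 × 5020 = 3730 W
n_s = 120×60/4 = 1800 rpm; n = 1800×(1−0.0625) = 1688 rpm
ω = 2π×1688/60 = 176.8 rad/s
τ = P_out/ω = 3730/176.8 = 21.1 N·m
In lb·ft: 21.1/1.356 = 15.6 lb·ft

15.6 lb·ft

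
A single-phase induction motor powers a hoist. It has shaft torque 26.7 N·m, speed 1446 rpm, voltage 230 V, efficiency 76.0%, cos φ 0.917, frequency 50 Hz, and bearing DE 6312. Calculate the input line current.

ω = 2π×1446/60 = 151.4 rad/s; P_out = τω = 26.7 × 151.4 = 4042 W
P_in = P_out / η = 4042 / 0.760 = 5318 W
I = P_in / (V·cosφ) = 5318 / (230 × 0.917) = 25.2 A

25.2 A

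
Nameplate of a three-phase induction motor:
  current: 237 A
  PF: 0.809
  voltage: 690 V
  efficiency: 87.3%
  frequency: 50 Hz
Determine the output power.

200 kW

P_in = √3·V·I·cosφ = 1.732 × 690 × 237 × 0.809 = 229136 W
P_out = η·P_in = 0.873 × 229136 = 200036 W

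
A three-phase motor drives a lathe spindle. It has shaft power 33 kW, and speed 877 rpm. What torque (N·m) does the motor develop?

359 N·m

ω = 2π × 877/60 = 91.84 rad/s
τ = P/ω = 33000/91.84 = 359 N·m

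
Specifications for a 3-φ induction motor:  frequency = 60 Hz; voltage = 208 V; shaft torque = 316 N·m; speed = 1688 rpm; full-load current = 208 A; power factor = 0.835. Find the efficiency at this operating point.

89.3 %

ω = 2π × 1688/60 = 176.8 rad/s; P_out = τω = 316 × 176.8 = 55869 W
P_in = √3·V_L·I_L·cosφ = 1.732 × 208 × 208 × 0.835 = 62569 W
η = P_out / P_in = 55869 / 62569 = 0.893 = 89.3%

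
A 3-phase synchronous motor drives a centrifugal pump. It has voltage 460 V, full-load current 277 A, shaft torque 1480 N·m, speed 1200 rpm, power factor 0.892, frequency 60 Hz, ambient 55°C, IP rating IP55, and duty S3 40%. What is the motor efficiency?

94.5 %

ω = 2π × 1200/60 = 125.7 rad/s; P_out = τω = 1480 × 125.7 = 186036 W
P_in = √3·V_L·I_L·cosφ = 1.732 × 460 × 277 × 0.892 = 196857 W
η = P_out / P_in = 186036 / 196857 = 0.945 = 94.5%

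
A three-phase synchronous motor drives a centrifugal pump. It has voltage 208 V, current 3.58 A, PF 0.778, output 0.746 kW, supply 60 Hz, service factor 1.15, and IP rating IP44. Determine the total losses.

257 W

P_in = √3·V·I·cosφ = 1.732×208×3.58×0.778 = 1003 W
P_out = 746 W
Losses = P_in − P_out = 1003 − 746 = 257 W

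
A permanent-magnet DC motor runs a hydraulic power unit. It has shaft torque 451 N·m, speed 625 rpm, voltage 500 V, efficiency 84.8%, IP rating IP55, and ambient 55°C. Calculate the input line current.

ω = 2π×625/60 = 65.45 rad/s; P_out = τω = 451 × 65.45 = 29518 W
P_in = P_out / η = 29518 / 0.848 = 34809 W
I = P_in / V = 34809 / 500 = 69.6 A

69.6 A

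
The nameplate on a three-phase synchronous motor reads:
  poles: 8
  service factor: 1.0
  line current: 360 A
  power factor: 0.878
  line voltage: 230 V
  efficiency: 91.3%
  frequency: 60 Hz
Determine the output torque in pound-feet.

900 lb·ft

P_in = √3·V·I·cosφ = 1.732 × 230 × 360 × 0.878 = 125914 W
P_out = η·P_in = 0.913 × 125914 = 114959 W
n = n_s = 120×60/8 = 900 rpm (synchronous)
ω = 2π×900/60 = 94.25 rad/s
τ = P_out/ω = 114959/94.25 = 1220 N·m
In lb·ft: 1220/1.356 = 900 lb·ft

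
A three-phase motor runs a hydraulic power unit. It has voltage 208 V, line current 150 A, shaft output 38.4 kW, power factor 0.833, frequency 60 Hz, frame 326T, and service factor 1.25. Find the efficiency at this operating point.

85.3 %

P_out = 38.4 kW = 38400 W
P_in = √3·V_L·I_L·cosφ = 1.732 × 208 × 150 × 0.833 = 45014 W
η = P_out / P_in = 38400 / 45014 = 0.853 = 85.3%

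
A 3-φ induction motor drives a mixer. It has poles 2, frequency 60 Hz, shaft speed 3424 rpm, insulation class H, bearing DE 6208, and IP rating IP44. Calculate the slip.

n_s = 120f/p = 120×60/2 = 3600 rpm
s = (n_s − n)/n_s = (3600 − 3424)/3600 = 0.0489

4.89 %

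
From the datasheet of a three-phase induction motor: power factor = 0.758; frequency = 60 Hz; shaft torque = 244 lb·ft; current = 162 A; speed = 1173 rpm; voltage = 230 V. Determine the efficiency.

83.1 %

τ = 244 lb·ft × 1.356 = 330.9 N·m
ω = 2π × 1173/60 = 122.8 rad/s; P_out = τω = 330.9 × 122.8 = 40635 W
P_in = √3·V_L·I_L·cosφ = 1.732 × 230 × 162 × 0.758 = 48917 W
η = P_out / P_in = 40635 / 48917 = 0.831 = 83.1%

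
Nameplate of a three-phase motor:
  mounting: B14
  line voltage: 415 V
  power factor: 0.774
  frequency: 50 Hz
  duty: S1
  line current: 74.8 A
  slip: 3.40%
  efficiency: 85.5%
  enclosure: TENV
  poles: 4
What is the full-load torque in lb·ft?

173 lb·ft

P_in = √3·V·I·cosφ = 1.732 × 415 × 74.8 × 0.774 = 41614 W
P_out = η·P_in = 0.855 × 41614 = 35580 W
n_s = 120×50/4 = 1500 rpm; n = 1500×(1−0.034) = 1449 rpm
ω = 2π×1449/60 = 151.7 rad/s
τ = P_out/ω = 35580/151.7 = 234.5 N·m
In lb·ft: 234.5/1.356 = 173 lb·ft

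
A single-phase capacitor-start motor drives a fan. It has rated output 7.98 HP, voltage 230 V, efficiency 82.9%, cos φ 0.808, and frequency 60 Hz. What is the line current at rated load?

38.6 A

P_out = 7.98 × 746 = 5953 W
P_in = P_out / η = 5953 / 0.829 = 7181 W
I = P_in / (V·cosφ) = 7181 / (230 × 0.808) = 38.6 A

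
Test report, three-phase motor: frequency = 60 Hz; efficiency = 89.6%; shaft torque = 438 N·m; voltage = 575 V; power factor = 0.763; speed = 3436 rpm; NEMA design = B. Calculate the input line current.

231 A

ω = 2π×3436/60 = 359.8 rad/s; P_out = τω = 438 × 359.8 = 157592 W
P_in = P_out / η = 157592 / 0.896 = 175884 W
I_L = P_in / (√3·V_L·cosφ) = 175884 / (1.732 × 575 × 0.763) = 231 A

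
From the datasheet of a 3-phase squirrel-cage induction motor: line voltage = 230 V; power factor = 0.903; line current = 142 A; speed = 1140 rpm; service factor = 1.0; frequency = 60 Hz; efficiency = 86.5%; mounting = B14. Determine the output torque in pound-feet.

273 lb·ft

P_in = √3·V·I·cosφ = 1.732 × 230 × 142 × 0.903 = 51080 W
P_out = η·P_in = 0.865 × 51080 = 44184 W
n = 1140 rpm
ω = 2π×1140/60 = 119.4 rad/s
τ = P_out/ω = 44184/119.4 = 370.1 N·m
In lb·ft: 370.1/1.356 = 273 lb·ft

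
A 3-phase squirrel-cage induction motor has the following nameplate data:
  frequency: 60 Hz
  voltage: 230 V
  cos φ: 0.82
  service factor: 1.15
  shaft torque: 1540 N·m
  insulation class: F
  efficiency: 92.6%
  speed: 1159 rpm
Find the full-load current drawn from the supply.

618 A

ω = 2π×1159/60 = 121.4 rad/s; P_out = τω = 1540 × 121.4 = 186956 W
P_in = P_out / η = 186956 / 0.926 = 201896 W
I_L = P_in / (√3·V_L·cosφ) = 201896 / (1.732 × 230 × 0.82) = 618 A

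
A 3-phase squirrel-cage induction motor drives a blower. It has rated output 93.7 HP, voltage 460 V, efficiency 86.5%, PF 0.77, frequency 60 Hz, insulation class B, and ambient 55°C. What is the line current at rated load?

P_out = 93.7 × 746 = 69900 W
P_in = P_out / η = 69900 / 0.865 = 80809 W
I_L = P_in / (√3·V_L·cosφ) = 80809 / (1.732 × 460 × 0.77) = 132 A

132 A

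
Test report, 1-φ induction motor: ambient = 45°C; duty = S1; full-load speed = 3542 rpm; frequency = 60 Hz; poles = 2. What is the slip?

1.61 %

n_s = 120f/p = 120×60/2 = 3600 rpm
s = (n_s − n)/n_s = (3600 − 3542)/3600 = 0.0161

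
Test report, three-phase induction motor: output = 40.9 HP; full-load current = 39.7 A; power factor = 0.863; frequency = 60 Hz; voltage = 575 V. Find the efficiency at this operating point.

P_out = 40.9 × 746 = 30511 W
P_in = √3·V_L·I_L·cosφ = 1.732 × 575 × 39.7 × 0.863 = 34121 W
η = P_out / P_in = 30511 / 34121 = 0.894 = 89.4%

89.4 %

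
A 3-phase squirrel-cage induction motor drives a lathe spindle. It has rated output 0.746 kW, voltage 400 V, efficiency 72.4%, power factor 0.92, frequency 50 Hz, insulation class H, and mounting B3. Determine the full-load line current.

P_out = 0.746 kW = 746 W
P_in = P_out / η = 746 / 0.724 = 1030 W
I_L = P_in / (√3·V_L·cosφ) = 1030 / (1.732 × 400 × 0.92) = 1.62 A

1.62 A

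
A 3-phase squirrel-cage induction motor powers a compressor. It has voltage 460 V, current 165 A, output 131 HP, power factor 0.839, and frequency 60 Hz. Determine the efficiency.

P_out = 131 × 746 = 97726 W
P_in = √3·V_L·I_L·cosφ = 1.732 × 460 × 165 × 0.839 = 110294 W
η = P_out / P_in = 97726 / 110294 = 0.886 = 88.6%

88.6 %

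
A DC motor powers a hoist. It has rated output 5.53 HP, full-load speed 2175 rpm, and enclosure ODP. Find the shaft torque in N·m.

18.1 N·m

P_out = 5.53 × 746 = 4125 W
ω = 2π × 2175/60 = 227.8 rad/s
τ = P_out/ω = 4125/227.8 = 18.1 N·m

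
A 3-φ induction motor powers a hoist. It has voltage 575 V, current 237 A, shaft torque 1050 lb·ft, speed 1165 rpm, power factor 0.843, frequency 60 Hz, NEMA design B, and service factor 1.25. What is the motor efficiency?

τ = 1050 lb·ft × 1.356 = 1424 N·m
ω = 2π × 1165/60 = 122 rad/s; P_out = τω = 1424 × 122 = 173728 W
P_in = √3·V_L·I_L·cosφ = 1.732 × 575 × 237 × 0.843 = 198972 W
η = P_out / P_in = 173728 / 198972 = 0.873 = 87.3%

87.3 %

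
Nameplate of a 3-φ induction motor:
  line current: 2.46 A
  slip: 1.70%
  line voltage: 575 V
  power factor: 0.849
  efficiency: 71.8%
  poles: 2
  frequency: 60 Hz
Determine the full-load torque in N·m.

4.03 N·m

P_in = √3·V·I·cosφ = 1.732 × 575 × 2.46 × 0.849 = 2080 W
P_out = η·P_in = 0.718 × 2080 = 1493 W
n_s = 120×60/2 = 3600 rpm; n = 3600×(1−0.017) = 3539 rpm
ω = 2π×3539/60 = 370.6 rad/s
τ = P_out/ω = 1493/370.6 = 4.03 N·m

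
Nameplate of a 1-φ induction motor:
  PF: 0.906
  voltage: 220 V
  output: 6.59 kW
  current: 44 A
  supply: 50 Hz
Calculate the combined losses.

P_in = V·I·cosφ = 220×44×0.906 = 8770 W
P_out = 6590 W
Losses = P_in − P_out = 8770 − 6590 = 2180 W

2.18 kW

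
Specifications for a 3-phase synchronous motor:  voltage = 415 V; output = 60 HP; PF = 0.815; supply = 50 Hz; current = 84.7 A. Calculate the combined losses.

4860 W

P_in = √3·V·I·cosφ = 1.732×415×84.7×0.815 = 49618 W
P_out = 60×746 = 44760 W
Losses = P_in − P_out = 49618 − 44760 = 4858 W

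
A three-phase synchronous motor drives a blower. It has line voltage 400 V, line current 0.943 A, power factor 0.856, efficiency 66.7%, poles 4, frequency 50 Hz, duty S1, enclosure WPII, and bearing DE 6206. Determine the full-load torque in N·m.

P_in = √3·V·I·cosφ = 1.732 × 400 × 0.943 × 0.856 = 559 W
P_out = η·P_in = 0.667 × 559 = 373 W
n = n_s = 120×50/4 = 1500 rpm (synchronous)
ω = 2π×1500/60 = 157.1 rad/s
τ = P_out/ω = 373/157.1 = 2.37 N·m

2.37 N·m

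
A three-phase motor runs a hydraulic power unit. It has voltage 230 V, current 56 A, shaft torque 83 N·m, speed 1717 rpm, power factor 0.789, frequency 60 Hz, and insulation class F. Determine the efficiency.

84.8 %

ω = 2π × 1717/60 = 179.8 rad/s; P_out = τω = 83 × 179.8 = 14923 W
P_in = √3·V_L·I_L·cosφ = 1.732 × 230 × 56 × 0.789 = 17601 W
η = P_out / P_in = 14923 / 17601 = 0.848 = 84.8%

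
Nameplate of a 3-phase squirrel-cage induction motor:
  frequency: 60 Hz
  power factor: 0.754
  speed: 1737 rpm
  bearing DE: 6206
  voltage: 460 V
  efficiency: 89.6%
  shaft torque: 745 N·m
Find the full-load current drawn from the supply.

ω = 2π×1737/60 = 181.9 rad/s; P_out = τω = 745 × 181.9 = 135516 W
P_in = P_out / η = 135516 / 0.896 = 151246 W
I_L = P_in / (√3·V_L·cosφ) = 151246 / (1.732 × 460 × 0.754) = 252 A

252 A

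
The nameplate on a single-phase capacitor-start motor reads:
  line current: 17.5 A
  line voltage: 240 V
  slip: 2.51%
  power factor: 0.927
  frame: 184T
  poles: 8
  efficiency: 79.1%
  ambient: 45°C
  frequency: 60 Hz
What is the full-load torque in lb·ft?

P_in = V·I·cosφ = 240 × 17.5 × 0.927 = 3893 W
P_out = η·P_in = 0.791 × 3893 = 3079 W
n_s = 120×60/8 = 900 rpm; n = 900×(1−0.0251) = 877 rpm
ω = 2π×877/60 = 91.84 rad/s
τ = P_out/ω = 3079/91.84 = 33.53 N·m
In lb·ft: 33.53/1.356 = 24.7 lb·ft

24.7 lb·ft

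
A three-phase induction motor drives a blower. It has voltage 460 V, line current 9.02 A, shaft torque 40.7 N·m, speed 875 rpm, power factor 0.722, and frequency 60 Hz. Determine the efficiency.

71.9 %

ω = 2π × 875/60 = 91.63 rad/s; P_out = τω = 40.7 × 91.63 = 3729 W
P_in = √3·V_L·I_L·cosφ = 1.732 × 460 × 9.02 × 0.722 = 5189 W
η = P_out / P_in = 3729 / 5189 = 0.719 = 71.9%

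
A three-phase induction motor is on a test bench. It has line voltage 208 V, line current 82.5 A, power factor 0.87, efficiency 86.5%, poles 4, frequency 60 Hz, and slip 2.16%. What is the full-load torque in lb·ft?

P_in = √3·V·I·cosφ = 1.732 × 208 × 82.5 × 0.87 = 25857 W
P_out = η·P_in = 0.865 × 25857 = 22366 W
n_s = 120×60/4 = 1800 rpm; n = 1800×(1−0.0216) = 1761 rpm
ω = 2π×1761/60 = 184.4 rad/s
τ = P_out/ω = 22366/184.4 = 121.3 N·m
In lb·ft: 121.3/1.356 = 89.5 lb·ft

89.5 lb·ft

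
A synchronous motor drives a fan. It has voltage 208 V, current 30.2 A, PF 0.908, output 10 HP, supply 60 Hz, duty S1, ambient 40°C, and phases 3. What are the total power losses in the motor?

2.42 kW

P_in = √3·V·I·cosφ = 1.732×208×30.2×0.908 = 9879 W
P_out = 10×746 = 7460 W
Losses = P_in − P_out = 9879 − 7460 = 2419 W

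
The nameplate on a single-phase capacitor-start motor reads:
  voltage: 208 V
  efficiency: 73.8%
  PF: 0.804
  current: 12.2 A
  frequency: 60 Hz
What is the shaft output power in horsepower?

P_in = V·I·cosφ = 208 × 12.2 × 0.804 = 2040 W
P_out = η·P_in = 0.738 × 2040 = 1506 W
= 1506/746 = 2.02 HP

2.02 HP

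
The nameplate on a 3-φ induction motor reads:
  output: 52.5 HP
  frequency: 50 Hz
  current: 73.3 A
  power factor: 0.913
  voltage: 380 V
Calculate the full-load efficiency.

88.9 %

P_out = 52.5 × 746 = 39165 W
P_in = √3·V_L·I_L·cosφ = 1.732 × 380 × 73.3 × 0.913 = 44046 W
η = P_out / P_in = 39165 / 44046 = 0.889 = 88.9%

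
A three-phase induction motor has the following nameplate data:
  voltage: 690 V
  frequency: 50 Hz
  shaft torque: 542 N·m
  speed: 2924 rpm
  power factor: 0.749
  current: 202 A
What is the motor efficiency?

ω = 2π × 2924/60 = 306.2 rad/s; P_out = τω = 542 × 306.2 = 165960 W
P_in = √3·V_L·I_L·cosφ = 1.732 × 690 × 202 × 0.749 = 180813 W
η = P_out / P_in = 165960 / 180813 = 0.918 = 91.8%

91.8 %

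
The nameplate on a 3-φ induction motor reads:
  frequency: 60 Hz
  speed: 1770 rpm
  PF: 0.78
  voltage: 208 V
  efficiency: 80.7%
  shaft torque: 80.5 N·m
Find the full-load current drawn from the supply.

65.8 A

ω = 2π×1770/60 = 185.4 rad/s; P_out = τω = 80.5 × 185.4 = 14925 W
P_in = P_out / η = 14925 / 0.807 = 18494 W
I_L = P_in / (√3·V_L·cosφ) = 18494 / (1.732 × 208 × 0.78) = 65.8 A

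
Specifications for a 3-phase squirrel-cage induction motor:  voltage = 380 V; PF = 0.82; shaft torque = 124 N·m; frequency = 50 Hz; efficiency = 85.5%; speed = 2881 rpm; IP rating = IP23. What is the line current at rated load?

ω = 2π×2881/60 = 301.7 rad/s; P_out = τω = 124 × 301.7 = 37411 W
P_in = P_out / η = 37411 / 0.855 = 43756 W
I_L = P_in / (√3·V_L·cosφ) = 43756 / (1.732 × 380 × 0.82) = 81.1 A

81.1 A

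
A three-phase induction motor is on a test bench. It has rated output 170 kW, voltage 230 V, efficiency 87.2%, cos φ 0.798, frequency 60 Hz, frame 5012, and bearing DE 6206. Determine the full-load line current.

613 A

P_out = 170 kW = 170000 W
P_in = P_out / η = 170000 / 0.872 = 194954 W
I_L = P_in / (√3·V_L·cosφ) = 194954 / (1.732 × 230 × 0.798) = 613 A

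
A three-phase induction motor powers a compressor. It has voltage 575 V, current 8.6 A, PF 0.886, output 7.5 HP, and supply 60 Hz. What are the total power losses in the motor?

1990 W

P_in = √3·V·I·cosφ = 1.732×575×8.6×0.886 = 7588 W
P_out = 7.5×746 = 5595 W
Losses = P_in − P_out = 7588 − 5595 = 1993 W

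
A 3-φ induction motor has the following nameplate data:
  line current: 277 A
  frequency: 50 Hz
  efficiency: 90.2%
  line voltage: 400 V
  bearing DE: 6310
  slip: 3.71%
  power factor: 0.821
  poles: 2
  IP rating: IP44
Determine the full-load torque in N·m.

470 N·m

P_in = √3·V·I·cosφ = 1.732 × 400 × 277 × 0.821 = 157554 W
P_out = η·P_in = 0.902 × 157554 = 142114 W
n_s = 120×50/2 = 3000 rpm; n = 3000×(1−0.0371) = 2889 rpm
ω = 2π×2889/60 = 302.5 rad/s
τ = P_out/ω = 142114/302.5 = 470 N·m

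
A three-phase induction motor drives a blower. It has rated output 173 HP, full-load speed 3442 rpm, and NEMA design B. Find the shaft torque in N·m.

P_out = 173 × 746 = 129058 W
ω = 2π × 3442/60 = 360.4 rad/s
τ = P_out/ω = 129058/360.4 = 358 N·m

358 N·m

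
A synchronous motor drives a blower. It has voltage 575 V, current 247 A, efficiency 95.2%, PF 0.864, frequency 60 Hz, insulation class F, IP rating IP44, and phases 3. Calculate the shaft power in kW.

202 kW

P_in = √3·V·I·cosφ = 1.732 × 575 × 247 × 0.864 = 212533 W
P_out = η·P_in = 0.952 × 212533 = 202331 W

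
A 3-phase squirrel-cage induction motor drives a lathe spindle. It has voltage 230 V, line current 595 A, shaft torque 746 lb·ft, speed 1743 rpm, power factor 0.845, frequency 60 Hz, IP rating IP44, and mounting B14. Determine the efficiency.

τ = 746 lb·ft × 1.356 = 1012 N·m
ω = 2π × 1743/60 = 182.5 rad/s; P_out = τω = 1012 × 182.5 = 184690 W
P_in = √3·V_L·I_L·cosφ = 1.732 × 230 × 595 × 0.845 = 200285 W
η = P_out / P_in = 184690 / 200285 = 0.922 = 92.2%

92.2 %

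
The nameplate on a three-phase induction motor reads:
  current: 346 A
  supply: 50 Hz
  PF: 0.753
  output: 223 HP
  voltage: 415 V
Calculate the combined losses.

P_in = √3·V·I·cosφ = 1.732×415×346×0.753 = 187270 W
P_out = 223×746 = 166358 W
Losses = P_in − P_out = 187270 − 166358 = 20912 W

20.9 kW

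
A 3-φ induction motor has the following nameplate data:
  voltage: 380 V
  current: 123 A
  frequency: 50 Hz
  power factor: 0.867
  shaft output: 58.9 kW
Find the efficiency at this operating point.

83.9 %

P_out = 58.9 kW = 58900 W
P_in = √3·V_L·I_L·cosφ = 1.732 × 380 × 123 × 0.867 = 70187 W
η = P_out / P_in = 58900 / 70187 = 0.839 = 83.9%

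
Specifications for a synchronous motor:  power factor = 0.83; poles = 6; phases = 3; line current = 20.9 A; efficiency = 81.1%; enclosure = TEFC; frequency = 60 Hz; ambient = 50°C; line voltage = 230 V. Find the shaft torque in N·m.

P_in = √3·V·I·cosφ = 1.732 × 230 × 20.9 × 0.83 = 6910 W
P_out = η·P_in = 0.811 × 6910 = 5604 W
n = n_s = 120×60/6 = 1200 rpm (synchronous)
ω = 2π×1200/60 = 125.7 rad/s
τ = P_out/ω = 5604/125.7 = 44.6 N·m

44.6 N·m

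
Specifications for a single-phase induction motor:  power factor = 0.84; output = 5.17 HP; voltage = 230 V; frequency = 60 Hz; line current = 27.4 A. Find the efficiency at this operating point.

P_out = 5.17 × 746 = 3857 W
P_in = V·I·cosφ = 230 × 27.4 × 0.84 = 5294 W
η = P_out / P_in = 3857 / 5294 = 0.729 = 72.9%

72.9 %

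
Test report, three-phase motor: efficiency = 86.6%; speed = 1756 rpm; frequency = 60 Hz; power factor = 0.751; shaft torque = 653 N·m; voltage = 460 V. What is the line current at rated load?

ω = 2π×1756/60 = 183.9 rad/s; P_out = τω = 653 × 183.9 = 120087 W
P_in = P_out / η = 120087 / 0.866 = 138669 W
I_L = P_in / (√3·V_L·cosφ) = 138669 / (1.732 × 460 × 0.751) = 232 A

232 A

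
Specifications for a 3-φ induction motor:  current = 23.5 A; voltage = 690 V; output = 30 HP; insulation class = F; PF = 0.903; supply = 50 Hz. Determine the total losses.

P_in = √3·V·I·cosφ = 1.732×690×23.5×0.903 = 25360 W
P_out = 30×746 = 22380 W
Losses = P_in − P_out = 25360 − 22380 = 2980 W

2.98 kW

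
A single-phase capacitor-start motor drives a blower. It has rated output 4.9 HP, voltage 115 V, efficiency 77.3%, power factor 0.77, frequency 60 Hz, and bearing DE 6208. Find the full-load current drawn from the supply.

53.4 A

P_out = 4.9 × 746 = 3655 W
P_in = P_out / η = 3655 / 0.773 = 4728 W
I = P_in / (V·cosφ) = 4728 / (115 × 0.77) = 53.4 A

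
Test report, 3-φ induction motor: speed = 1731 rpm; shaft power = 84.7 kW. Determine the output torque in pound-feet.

345 lb·ft

ω = 2π × 1731/60 = 181.3 rad/s
τ = P/ω = 84700/181.3 = 467.2 N·m
In lb·ft: 467.2/1.356 = 345 lb·ft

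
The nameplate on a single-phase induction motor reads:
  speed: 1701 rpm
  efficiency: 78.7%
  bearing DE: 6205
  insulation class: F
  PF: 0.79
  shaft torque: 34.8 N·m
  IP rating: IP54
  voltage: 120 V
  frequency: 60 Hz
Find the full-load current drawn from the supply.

ω = 2π×1701/60 = 178.1 rad/s; P_out = τω = 34.8 × 178.1 = 6198 W
P_in = P_out / η = 6198 / 0.787 = 7875 W
I = P_in / (V·cosφ) = 7875 / (120 × 0.79) = 83.1 A

83.1 A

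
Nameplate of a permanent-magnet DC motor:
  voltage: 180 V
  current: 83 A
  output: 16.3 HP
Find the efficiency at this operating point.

P_out = 16.3 × 746 = 12160 W
P_in = V·I = 180 × 83 = 14940 W
η = P_out / P_in = 12160 / 14940 = 0.814 = 81.4%

81.4 %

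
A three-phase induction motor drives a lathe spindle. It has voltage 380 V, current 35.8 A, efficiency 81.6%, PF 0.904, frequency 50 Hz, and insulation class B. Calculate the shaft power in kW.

17.4 kW

P_in = √3·V·I·cosφ = 1.732 × 380 × 35.8 × 0.904 = 21300 W
P_out = η·P_in = 0.816 × 21300 = 17381 W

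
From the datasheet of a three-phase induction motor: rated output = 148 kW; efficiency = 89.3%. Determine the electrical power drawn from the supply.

166 kW

P_out = 148000 W
P_in = P_out/η = 148000/0.893 = 165733 W = 166 kW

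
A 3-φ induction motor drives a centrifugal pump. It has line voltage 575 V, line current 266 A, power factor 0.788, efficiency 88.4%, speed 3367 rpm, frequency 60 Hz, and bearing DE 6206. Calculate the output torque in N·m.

523 N·m

P_in = √3·V·I·cosφ = 1.732 × 575 × 266 × 0.788 = 208749 W
P_out = η·P_in = 0.884 × 208749 = 184534 W
n = 3367 rpm
ω = 2π×3367/60 = 352.6 rad/s
τ = P_out/ω = 184534/352.6 = 523 N·m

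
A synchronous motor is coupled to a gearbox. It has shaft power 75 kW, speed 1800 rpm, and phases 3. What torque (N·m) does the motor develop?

ω = 2π × 1800/60 = 188.5 rad/s
τ = P/ω = 75000/188.5 = 398 N·m

398 N·m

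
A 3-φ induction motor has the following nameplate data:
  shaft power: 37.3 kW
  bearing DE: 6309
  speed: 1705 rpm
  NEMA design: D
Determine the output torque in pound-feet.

154 lb·ft

ω = 2π × 1705/60 = 178.5 rad/s
τ = P/ω = 37300/178.5 = 209 N·m
In lb·ft: 209/1.356 = 154 lb·ft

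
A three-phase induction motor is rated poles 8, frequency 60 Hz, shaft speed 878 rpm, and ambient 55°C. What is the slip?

n_s = 120f/p = 120×60/8 = 900 rpm
s = (n_s − n)/n_s = (900 − 878)/900 = 0.0244

2.44 %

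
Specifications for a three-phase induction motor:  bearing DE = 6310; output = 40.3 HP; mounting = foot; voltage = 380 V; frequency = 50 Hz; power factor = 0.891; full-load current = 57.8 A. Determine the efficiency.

P_out = 40.3 × 746 = 30064 W
P_in = √3·V_L·I_L·cosφ = 1.732 × 380 × 57.8 × 0.891 = 33895 W
η = P_out / P_in = 30064 / 33895 = 0.887 = 88.7%

88.7 %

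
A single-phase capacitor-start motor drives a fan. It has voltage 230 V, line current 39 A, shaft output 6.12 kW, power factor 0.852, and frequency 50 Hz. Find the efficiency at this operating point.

P_out = 6.12 kW = 6120 W
P_in = V·I·cosφ = 230 × 39 × 0.852 = 7642 W
η = P_out / P_in = 6120 / 7642 = 0.801 = 80.1%

80.1 %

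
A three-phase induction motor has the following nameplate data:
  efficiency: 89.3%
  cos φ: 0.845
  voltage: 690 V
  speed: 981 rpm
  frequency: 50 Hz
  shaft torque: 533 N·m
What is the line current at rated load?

ω = 2π×981/60 = 102.7 rad/s; P_out = τω = 533 × 102.7 = 54739 W
P_in = P_out / η = 54739 / 0.893 = 61298 W
I_L = P_in / (√3·V_L·cosφ) = 61298 / (1.732 × 690 × 0.845) = 60.7 A

60.7 A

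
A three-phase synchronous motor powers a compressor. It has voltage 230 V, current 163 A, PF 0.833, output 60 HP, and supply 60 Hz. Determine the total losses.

P_in = √3·V·I·cosφ = 1.732×230×163×0.833 = 54089 W
P_out = 60×746 = 44760 W
Losses = P_in − P_out = 54089 − 44760 = 9329 W

9330 W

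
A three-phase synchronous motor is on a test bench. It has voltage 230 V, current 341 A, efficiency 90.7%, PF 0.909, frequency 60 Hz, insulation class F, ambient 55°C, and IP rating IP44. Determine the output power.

P_in = √3·V·I·cosφ = 1.732 × 230 × 341 × 0.909 = 123479 W
P_out = η·P_in = 0.907 × 123479 = 111995 W

112 kW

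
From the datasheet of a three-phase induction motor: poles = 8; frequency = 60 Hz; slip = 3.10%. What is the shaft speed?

n_s = 120f/p = 120×60/8 = 900 rpm
n = n_s(1 − s) = 900 × (1 − 0.031) = 872 rpm

872 rpm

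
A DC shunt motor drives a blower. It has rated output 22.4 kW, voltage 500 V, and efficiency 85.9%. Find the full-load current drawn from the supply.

52.2 A

P_out = 22.4 kW = 22400 W
P_in = P_out / η = 22400 / 0.859 = 26077 W
I = P_in / V = 26077 / 500 = 52.2 A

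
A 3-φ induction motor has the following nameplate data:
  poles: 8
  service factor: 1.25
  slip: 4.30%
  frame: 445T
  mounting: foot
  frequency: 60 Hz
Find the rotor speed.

n_s = 120f/p = 120×60/8 = 900 rpm
n = n_s(1 − s) = 900 × (1 − 0.043) = 861 rpm

861 rpm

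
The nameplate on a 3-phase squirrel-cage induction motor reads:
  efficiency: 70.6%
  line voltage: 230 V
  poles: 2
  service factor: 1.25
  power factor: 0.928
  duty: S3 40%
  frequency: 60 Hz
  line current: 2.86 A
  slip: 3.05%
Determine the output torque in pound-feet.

1.51 lb·ft

P_in = √3·V·I·cosφ = 1.732 × 230 × 2.86 × 0.928 = 1057 W
P_out = η·P_in = 0.706 × 1057 = 746 W
n_s = 120×60/2 = 3600 rpm; n = 3600×(1−0.0305) = 3490 rpm
ω = 2π×3490/60 = 365.5 rad/s
τ = P_out/ω = 746/365.5 = 2.041 N·m
In lb·ft: 2.041/1.356 = 1.51 lb·ft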